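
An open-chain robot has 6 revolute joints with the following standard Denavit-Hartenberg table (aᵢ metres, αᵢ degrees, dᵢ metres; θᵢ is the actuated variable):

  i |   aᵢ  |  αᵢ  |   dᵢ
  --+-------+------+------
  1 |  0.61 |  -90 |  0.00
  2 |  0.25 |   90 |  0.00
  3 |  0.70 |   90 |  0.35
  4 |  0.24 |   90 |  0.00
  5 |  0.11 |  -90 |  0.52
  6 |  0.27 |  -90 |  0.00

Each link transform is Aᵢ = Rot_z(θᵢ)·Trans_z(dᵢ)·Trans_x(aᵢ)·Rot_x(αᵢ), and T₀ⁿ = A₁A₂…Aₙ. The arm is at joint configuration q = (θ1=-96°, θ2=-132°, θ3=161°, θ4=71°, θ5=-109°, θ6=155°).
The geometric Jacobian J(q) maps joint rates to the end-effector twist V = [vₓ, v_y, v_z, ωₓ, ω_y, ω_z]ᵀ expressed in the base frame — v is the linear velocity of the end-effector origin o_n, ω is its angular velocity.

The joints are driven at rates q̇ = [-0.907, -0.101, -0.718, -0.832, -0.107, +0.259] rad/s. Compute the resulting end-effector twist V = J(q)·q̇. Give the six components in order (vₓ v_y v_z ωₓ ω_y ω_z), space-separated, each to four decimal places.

o_n = [0.4172, -0.8460, -0.9352]
J₁: ẑ×o_n = [0.8460, 0.4172, -0.0000], ω = ẑ
J2: z=[0.9945, -0.1045, 0.0000] o=[-0.0638, -0.6067, 0.0000] → [0.0978, 0.9301, -0.1878, 0.9945, -0.1045, 0.0000]
J3: z=[0.0777, 0.7391, -0.6691] o=[-0.0463, -0.4403, 0.1858] → [-1.1000, -0.2231, -0.3741, 0.0777, 0.7391, -0.6691]
J4: z=[0.9631, 0.1178, 0.2419] o=[0.1613, -0.6459, -0.5403] → [0.0019, 0.4423, -0.2229, 0.9631, 0.1178, 0.2419]
J5: z=[0.2183, -0.8677, -0.4465] o=[0.1990, -0.5300, -0.7470] → [0.0222, -0.0563, 0.1203, 0.2183, -0.8677, -0.4465]
J6: z=[-0.1648, 0.4182, -0.8933] o=[0.2068, -1.0108, -0.9735] → [0.1632, -0.1817, -0.1152, -0.1648, 0.4182, -0.8933]
V = J·q̇ = [0.0509, -0.7212, 0.4303, -1.0236, -0.4170, -0.8114]

0.0509 -0.7212 0.4303 -1.0236 -0.4170 -0.8114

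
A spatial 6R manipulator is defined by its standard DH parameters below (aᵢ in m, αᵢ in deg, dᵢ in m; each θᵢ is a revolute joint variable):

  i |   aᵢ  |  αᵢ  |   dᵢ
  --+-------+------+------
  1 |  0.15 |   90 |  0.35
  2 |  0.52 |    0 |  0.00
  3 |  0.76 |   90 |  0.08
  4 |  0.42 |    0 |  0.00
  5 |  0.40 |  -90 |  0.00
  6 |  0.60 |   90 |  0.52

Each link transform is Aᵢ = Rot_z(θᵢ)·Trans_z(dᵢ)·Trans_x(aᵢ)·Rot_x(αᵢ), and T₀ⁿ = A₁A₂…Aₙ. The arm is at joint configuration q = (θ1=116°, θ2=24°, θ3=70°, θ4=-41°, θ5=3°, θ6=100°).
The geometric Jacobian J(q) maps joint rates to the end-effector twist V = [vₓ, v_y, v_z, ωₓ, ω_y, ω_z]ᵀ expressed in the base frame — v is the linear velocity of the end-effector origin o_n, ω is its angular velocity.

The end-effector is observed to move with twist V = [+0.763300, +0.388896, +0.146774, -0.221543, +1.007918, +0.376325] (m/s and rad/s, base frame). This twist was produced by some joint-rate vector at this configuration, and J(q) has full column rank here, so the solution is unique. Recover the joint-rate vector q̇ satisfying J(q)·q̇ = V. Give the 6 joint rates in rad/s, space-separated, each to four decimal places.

0.0550 0.8220 -0.9000 0.4360 0.5870 0.4070

o_n = [0.0631, -0.0561, 2.1465]
J₁: ẑ×o_n = [0.0561, 0.0631, -0.0000], ω = ẑ
J2: z=[0.8988, 0.4384, 0.0000] o=[-0.0658, 0.1348, 0.3500] → [0.7876, -1.6147, -0.2281, 0.8988, 0.4384, 0.0000]
J3: z=[0.8988, 0.4384, 0.0000] o=[-0.2740, 0.5618, 0.5615] → [0.6948, -1.4246, -0.7032, 0.8988, 0.4384, 0.0000]
J4: z=[-0.4373, 0.8966, 0.0698] o=[-0.1789, 0.5492, 1.3197] → [0.7836, 0.3785, 0.0478, -0.4373, 0.8966, 0.0698]
J5: z=[-0.4373, 0.8966, 0.0698] o=[-0.4168, 0.4085, 1.6359] → [0.4903, 0.2568, -0.2271, -0.4373, 0.8966, 0.0698]
J6: z=[0.7271, 0.3068, 0.6142] o=[-0.6285, 0.2808, 1.9503] → [0.2672, 0.2821, -0.4572, 0.7271, 0.3068, 0.6142]
q̇ = J⁺·V = [0.0550, 0.8220, -0.9000, 0.4360, 0.5870, 0.4070]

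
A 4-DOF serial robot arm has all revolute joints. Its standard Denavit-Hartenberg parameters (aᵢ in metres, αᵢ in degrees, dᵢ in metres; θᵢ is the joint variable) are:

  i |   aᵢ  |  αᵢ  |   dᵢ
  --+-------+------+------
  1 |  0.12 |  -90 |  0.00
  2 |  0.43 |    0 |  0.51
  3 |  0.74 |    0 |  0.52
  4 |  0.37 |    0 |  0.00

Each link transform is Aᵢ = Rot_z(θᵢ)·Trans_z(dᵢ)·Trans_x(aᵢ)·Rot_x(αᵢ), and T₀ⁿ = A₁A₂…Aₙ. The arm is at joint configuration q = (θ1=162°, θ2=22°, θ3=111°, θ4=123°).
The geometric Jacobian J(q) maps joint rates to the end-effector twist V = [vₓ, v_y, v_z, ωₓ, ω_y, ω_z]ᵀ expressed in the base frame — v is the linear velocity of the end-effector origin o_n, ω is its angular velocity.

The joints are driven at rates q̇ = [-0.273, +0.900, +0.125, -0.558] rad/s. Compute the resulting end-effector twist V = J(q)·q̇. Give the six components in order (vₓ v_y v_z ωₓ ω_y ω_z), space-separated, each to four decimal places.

0.2322 -0.0971 0.2003 -0.1443 -0.4441 -0.2730

o_n = [-0.2465, -1.0029, -0.3433]
J₁: ẑ×o_n = [1.0029, -0.2465, 0.0000], ω = ẑ
J2: z=[-0.3090, -0.9511, 0.0000] o=[-0.1141, 0.0371, 0.0000] → [0.3265, -0.1061, 0.1955, -0.3090, -0.9511, 0.0000]
J3: z=[-0.3090, -0.9511, 0.0000] o=[-0.6509, -0.3248, -0.1611] → [0.1733, -0.0563, 0.5942, -0.3090, -0.9511, 0.0000]
J4: z=[-0.3090, -0.9511, 0.0000] o=[-0.3316, -0.9753, -0.7023] → [-0.3414, 0.1109, 0.0895, -0.3090, -0.9511, 0.0000]
V = J·q̇ = [0.2322, -0.0971, 0.2003, -0.1443, -0.4441, -0.2730]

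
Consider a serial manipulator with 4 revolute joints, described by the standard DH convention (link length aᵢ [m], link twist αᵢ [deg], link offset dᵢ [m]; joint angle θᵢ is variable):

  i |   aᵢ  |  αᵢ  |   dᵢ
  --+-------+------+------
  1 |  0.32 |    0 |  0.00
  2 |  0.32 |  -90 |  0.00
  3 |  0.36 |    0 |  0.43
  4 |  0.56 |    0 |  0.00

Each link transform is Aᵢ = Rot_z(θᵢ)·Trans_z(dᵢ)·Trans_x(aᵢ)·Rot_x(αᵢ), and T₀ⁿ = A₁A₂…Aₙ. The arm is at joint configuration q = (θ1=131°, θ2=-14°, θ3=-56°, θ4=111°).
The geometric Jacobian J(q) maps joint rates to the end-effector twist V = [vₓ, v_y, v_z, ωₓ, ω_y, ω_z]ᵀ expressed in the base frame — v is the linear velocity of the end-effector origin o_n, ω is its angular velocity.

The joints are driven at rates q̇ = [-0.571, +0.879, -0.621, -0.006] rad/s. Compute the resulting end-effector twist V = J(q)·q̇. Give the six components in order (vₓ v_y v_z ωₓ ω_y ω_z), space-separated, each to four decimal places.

-0.0796 -0.0248 0.3264 0.5587 0.2847 0.3080

o_n = [-0.9756, 0.7970, -0.1603]
J₁: ẑ×o_n = [-0.7970, -0.9756, 0.0000], ω = ẑ
J2: z=[0.0000, 0.0000, 1.0000] o=[-0.2099, 0.2415, 0.0000] → [-0.5555, -0.7656, 0.0000, 0.0000, 0.0000, 1.0000]
J3: z=[-0.8910, -0.4540, 0.0000] o=[-0.3552, 0.5266, 0.0000] → [0.0728, -0.1428, -0.5225, -0.8910, -0.4540, 0.0000]
J4: z=[-0.8910, -0.4540, 0.0000] o=[-0.8297, 0.5108, 0.2985] → [0.2083, -0.4087, -0.3212, -0.8910, -0.4540, 0.0000]
V = J·q̇ = [-0.0796, -0.0248, 0.3264, 0.5587, 0.2847, 0.3080]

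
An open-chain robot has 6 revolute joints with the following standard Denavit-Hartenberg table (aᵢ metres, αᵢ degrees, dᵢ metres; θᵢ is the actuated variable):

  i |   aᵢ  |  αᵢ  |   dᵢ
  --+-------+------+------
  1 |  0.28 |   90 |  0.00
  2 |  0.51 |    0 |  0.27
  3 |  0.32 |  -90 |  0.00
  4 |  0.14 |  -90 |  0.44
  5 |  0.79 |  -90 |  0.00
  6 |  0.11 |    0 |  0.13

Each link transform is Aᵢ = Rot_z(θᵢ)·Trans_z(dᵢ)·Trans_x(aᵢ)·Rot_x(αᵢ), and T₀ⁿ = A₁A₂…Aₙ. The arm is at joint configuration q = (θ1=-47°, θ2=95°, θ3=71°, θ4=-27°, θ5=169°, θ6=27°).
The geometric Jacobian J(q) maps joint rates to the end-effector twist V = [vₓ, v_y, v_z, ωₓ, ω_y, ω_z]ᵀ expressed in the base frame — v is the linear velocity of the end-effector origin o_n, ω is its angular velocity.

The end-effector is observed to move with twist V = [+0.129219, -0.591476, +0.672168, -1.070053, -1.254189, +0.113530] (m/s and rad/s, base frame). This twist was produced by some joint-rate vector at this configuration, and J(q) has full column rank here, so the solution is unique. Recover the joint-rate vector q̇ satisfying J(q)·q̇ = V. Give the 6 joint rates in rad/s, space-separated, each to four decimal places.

-0.3960 0.4170 0.7570 0.2750 -0.4400 -0.8300

o_n = [0.3654, -0.3494, 0.0306]
J₁: ẑ×o_n = [0.3494, 0.3654, -0.0000], ω = ẑ
J2: z=[-0.7314, -0.6820, 0.0000] o=[0.1910, -0.2048, 0.0000] → [-0.0209, 0.0224, 0.2248, -0.7314, -0.6820, 0.0000]
J3: z=[-0.7314, -0.6820, 0.0000] o=[-0.0368, -0.3564, 0.5081] → [0.3256, -0.3492, 0.2692, -0.7314, -0.6820, 0.0000]
J4: z=[-0.1650, 0.1769, -0.9703] o=[-0.2486, -0.1293, 0.5855] → [-0.3117, -0.6873, -0.0723, -0.1650, 0.1769, -0.9703]
J5: z=[0.3512, 0.9298, 0.1098] o=[-0.4502, -0.0063, 0.1887] → [-0.1094, 0.1451, -0.8789, 0.3512, 0.9298, 0.1098]
J6: z=[0.0139, 0.1121, -0.9936] o=[0.2894, -0.2832, 0.1678] → [-0.0812, -0.0736, -0.0094, 0.0139, 0.1121, -0.9936]
q̇ = J⁺·V = [-0.3960, 0.4170, 0.7570, 0.2750, -0.4400, -0.8300]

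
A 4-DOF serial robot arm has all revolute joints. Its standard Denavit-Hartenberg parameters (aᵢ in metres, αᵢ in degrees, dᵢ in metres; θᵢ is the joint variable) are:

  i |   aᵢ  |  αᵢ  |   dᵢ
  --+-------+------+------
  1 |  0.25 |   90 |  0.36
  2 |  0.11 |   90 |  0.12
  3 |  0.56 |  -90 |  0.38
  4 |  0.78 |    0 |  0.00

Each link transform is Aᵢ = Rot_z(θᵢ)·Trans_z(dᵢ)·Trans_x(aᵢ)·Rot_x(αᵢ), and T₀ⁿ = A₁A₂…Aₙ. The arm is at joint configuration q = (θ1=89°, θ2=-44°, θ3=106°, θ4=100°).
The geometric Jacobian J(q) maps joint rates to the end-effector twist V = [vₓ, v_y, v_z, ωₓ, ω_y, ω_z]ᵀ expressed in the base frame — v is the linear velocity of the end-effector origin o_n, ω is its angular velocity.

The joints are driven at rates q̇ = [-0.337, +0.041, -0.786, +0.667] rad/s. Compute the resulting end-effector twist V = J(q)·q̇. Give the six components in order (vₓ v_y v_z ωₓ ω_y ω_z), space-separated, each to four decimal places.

o_n = [0.5370, 0.5053, 0.6441]
J₁: ẑ×o_n = [-0.5053, 0.5370, 0.0000], ω = ẑ
J2: z=[0.9998, -0.0175, 0.0000] o=[0.0044, 0.2500, 0.3600] → [-0.0050, -0.2840, 0.2646, 0.9998, -0.0175, 0.0000]
J3: z=[-0.0121, -0.6946, -0.7193] o=[0.1257, 0.3270, 0.2836] → [-0.1221, -0.2915, 0.2835, -0.0121, -0.6946, -0.7193]
J4: z=[-0.2877, -0.6866, 0.6677] o=[0.6574, -0.0574, 0.1175] → [-0.7373, 0.0711, -0.2445, -0.2877, -0.6866, 0.6677]
V = J·q̇ = [-0.2257, 0.0839, -0.3751, -0.1413, 0.0873, 0.6738]

-0.2257 0.0839 -0.3751 -0.1413 0.0873 0.6738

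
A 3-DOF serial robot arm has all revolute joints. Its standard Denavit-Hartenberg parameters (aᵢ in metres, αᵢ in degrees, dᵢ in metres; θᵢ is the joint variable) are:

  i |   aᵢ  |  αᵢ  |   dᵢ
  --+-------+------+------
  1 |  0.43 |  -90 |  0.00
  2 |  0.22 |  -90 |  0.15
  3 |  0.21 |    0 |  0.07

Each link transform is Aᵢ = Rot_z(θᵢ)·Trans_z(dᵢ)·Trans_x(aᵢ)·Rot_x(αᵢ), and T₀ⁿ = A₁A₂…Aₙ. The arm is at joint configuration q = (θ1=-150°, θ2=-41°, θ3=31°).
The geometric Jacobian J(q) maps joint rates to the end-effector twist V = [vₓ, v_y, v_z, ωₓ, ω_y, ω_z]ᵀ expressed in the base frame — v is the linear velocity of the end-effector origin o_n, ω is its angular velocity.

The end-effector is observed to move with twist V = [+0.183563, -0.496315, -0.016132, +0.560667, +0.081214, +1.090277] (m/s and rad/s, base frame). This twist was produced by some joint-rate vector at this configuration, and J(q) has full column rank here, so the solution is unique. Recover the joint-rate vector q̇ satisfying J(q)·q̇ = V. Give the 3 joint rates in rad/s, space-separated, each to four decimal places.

0.4850 0.2100 -0.8020

o_n = [-0.6527, -0.4251, 0.2096]
J₁: ẑ×o_n = [0.4251, -0.6527, 0.0000], ω = ẑ
J2: z=[0.5000, -0.8660, 0.0000] o=[-0.3724, -0.2150, 0.0000] → [-0.1815, -0.1048, -0.3478, 0.5000, -0.8660, 0.0000]
J3: z=[-0.5682, -0.3280, -0.7547] o=[-0.4412, -0.4279, 0.1443] → [-0.0193, 0.1967, -0.0710, -0.5682, -0.3280, -0.7547]
q̇ = J⁺·V = [0.4850, 0.2100, -0.8020]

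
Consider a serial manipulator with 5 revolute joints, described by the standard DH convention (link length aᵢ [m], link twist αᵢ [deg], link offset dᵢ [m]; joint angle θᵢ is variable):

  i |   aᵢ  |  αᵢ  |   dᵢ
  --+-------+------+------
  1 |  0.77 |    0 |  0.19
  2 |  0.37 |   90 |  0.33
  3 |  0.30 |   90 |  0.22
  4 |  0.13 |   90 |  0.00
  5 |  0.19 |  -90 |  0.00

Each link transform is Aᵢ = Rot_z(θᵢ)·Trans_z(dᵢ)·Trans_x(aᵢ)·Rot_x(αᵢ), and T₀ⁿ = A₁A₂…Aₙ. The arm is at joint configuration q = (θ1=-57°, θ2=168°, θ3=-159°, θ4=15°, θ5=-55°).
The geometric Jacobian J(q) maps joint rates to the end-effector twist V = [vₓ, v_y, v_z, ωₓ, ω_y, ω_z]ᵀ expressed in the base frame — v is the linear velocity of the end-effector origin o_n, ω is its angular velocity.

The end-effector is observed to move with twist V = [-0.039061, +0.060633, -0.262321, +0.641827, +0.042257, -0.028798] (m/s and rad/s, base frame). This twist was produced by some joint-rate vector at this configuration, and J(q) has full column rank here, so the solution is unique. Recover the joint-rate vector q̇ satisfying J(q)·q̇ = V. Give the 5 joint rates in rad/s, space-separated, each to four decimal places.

o_n = [0.7075, -0.6099, 0.1845]
J₁: ẑ×o_n = [0.6099, 0.7075, -0.0000], ω = ẑ
J2: z=[0.0000, 0.0000, 1.0000] o=[0.4194, -0.6458, 0.1900] → [-0.0358, 0.2881, 0.0000, 0.0000, 0.0000, 1.0000]
J3: z=[0.9336, 0.3584, 0.0000] o=[0.2868, -0.3004, 0.5200] → [-0.1202, 0.3133, -0.4398, 0.9336, 0.3584, 0.0000]
J4: z=[0.1284, -0.3346, 0.9336] o=[0.5925, -0.4830, 0.4125] → [0.1948, 0.1366, 0.0222, 0.1284, -0.3346, 0.9336]
J5: z=[-0.8152, -0.5717, -0.0928] o=[0.6660, -0.5804, 0.3675] → [0.1019, -0.1531, 0.0479, -0.8152, -0.5717, -0.0928]
q̇ = J⁺·V = [-0.1330, -0.3850, 0.6240, 0.5250, 0.0100]

-0.1330 -0.3850 0.6240 0.5250 0.0100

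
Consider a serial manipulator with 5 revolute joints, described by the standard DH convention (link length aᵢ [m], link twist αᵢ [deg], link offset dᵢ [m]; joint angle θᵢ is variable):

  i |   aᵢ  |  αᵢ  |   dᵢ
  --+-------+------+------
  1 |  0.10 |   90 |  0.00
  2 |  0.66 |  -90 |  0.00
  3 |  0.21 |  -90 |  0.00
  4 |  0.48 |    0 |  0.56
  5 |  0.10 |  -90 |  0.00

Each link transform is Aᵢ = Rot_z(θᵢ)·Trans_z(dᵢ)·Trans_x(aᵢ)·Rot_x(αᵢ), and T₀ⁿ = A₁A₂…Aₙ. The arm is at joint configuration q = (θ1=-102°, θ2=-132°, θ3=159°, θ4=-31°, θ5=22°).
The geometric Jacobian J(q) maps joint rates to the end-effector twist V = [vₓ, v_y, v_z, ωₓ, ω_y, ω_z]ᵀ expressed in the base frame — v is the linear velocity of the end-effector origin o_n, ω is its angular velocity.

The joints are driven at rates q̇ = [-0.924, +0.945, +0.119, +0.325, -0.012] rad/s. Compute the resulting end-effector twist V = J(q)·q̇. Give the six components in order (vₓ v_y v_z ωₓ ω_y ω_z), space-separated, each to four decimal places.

-0.4014 0.4106 0.4652 -1.2442 0.0973 -0.9203

o_n = [-0.3500, -0.3733, -0.0176]
J₁: ẑ×o_n = [0.3733, -0.3500, 0.0000], ω = ẑ
J2: z=[-0.9781, 0.2079, 0.0000] o=[-0.0208, -0.0978, 0.0000] → [-0.0036, -0.0172, 0.3379, -0.9781, 0.2079, 0.0000]
J3: z=[-0.1545, -0.7269, -0.6691] o=[0.0710, 0.3342, -0.4905] → [-0.8172, 0.3548, -0.1967, -0.1545, -0.7269, -0.6691]
J4: z=[-0.9630, -0.0405, 0.2663] o=[0.1174, 0.1902, -0.3448] → [0.1368, 0.1907, 0.5238, -0.9630, -0.0405, 0.2663]
J5: z=[-0.9630, -0.0405, 0.2663] o=[-0.3693, -0.2942, -0.0756] → [0.0187, 0.0611, 0.0769, -0.9630, -0.0405, 0.2663]
V = J·q̇ = [-0.4014, 0.4106, 0.4652, -1.2442, 0.0973, -0.9203]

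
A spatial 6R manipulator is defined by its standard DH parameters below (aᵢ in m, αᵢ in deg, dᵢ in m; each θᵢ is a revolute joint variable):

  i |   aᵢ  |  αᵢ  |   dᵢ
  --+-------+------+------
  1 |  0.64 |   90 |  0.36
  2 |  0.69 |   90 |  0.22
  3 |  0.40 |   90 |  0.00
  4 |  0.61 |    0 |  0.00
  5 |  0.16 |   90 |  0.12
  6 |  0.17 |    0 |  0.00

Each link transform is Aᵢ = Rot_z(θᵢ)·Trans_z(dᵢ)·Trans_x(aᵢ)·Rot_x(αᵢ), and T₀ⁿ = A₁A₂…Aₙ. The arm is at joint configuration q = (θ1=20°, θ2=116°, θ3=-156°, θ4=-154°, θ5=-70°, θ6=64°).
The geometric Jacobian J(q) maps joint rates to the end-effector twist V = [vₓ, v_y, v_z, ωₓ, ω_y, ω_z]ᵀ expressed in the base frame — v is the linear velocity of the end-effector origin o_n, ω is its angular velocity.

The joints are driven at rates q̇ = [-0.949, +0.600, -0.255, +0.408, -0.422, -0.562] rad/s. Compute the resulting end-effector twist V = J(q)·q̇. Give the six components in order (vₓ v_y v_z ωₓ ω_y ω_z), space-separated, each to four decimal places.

-1.0943 -0.4546 -0.2944 -0.4509 -0.9580 -0.9123

o_n = [0.3599, -0.5055, 1.0949]
J₁: ẑ×o_n = [0.5055, 0.3599, -0.0000], ω = ẑ
J2: z=[0.3420, -0.9397, 0.0000] o=[0.6014, 0.2189, 0.3600] → [-0.6906, -0.2513, -0.4747, 0.3420, -0.9397, 0.0000]
J3: z=[0.8446, 0.3074, 0.4384] o=[0.3924, -0.0913, 0.9802] → [0.2169, -0.1111, -0.3399, 0.8446, 0.3074, 0.4384]
J4: z=[0.4800, -0.7975, -0.3656] o=[0.4873, 0.1164, 0.6517] → [-0.5808, -0.1661, -0.4001, 0.4800, -0.7975, -0.3656]
J5: z=[0.4800, -0.7975, -0.3656] o=[0.1314, -0.2505, 0.9847] → [-0.1811, -0.1364, 0.0598, 0.4800, -0.7975, -0.3656]
J6: z=[0.7723, 0.5818, -0.2550] o=[0.2556, -0.3718, 1.0840] → [-0.0278, -0.0350, -0.1640, 0.7723, 0.5818, -0.2550]
V = J·q̇ = [-1.0943, -0.4546, -0.2944, -0.4509, -0.9580, -0.9123]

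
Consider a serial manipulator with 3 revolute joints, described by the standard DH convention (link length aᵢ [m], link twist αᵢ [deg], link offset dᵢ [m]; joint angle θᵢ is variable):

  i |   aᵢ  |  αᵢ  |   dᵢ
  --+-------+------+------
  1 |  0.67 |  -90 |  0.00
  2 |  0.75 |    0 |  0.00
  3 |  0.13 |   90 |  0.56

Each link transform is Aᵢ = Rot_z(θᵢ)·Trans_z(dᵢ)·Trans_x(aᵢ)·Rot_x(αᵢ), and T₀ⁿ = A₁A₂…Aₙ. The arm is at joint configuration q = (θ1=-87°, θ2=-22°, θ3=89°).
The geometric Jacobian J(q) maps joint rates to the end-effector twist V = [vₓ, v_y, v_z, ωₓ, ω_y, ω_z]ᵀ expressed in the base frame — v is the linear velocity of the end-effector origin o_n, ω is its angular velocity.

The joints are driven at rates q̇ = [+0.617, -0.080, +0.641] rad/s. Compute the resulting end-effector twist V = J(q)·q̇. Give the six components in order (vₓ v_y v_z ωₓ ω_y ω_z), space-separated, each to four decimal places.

o_n = [0.6333, -1.3849, 0.1613]
J₁: ẑ×o_n = [1.3849, 0.6333, -0.0000], ω = ẑ
J2: z=[0.9986, 0.0523, 0.0000] o=[0.0351, -0.6691, 0.0000] → [0.0084, -0.1611, -0.7462, 0.9986, 0.0523, 0.0000]
J3: z=[0.9986, 0.0523, 0.0000] o=[0.0715, -1.3635, 0.2810] → [-0.0063, 0.1195, -0.0508, 0.9986, 0.0523, 0.0000]
V = J·q̇ = [0.8498, 0.4803, 0.0271, 0.5602, 0.0294, 0.6170]

0.8498 0.4803 0.0271 0.5602 0.0294 0.6170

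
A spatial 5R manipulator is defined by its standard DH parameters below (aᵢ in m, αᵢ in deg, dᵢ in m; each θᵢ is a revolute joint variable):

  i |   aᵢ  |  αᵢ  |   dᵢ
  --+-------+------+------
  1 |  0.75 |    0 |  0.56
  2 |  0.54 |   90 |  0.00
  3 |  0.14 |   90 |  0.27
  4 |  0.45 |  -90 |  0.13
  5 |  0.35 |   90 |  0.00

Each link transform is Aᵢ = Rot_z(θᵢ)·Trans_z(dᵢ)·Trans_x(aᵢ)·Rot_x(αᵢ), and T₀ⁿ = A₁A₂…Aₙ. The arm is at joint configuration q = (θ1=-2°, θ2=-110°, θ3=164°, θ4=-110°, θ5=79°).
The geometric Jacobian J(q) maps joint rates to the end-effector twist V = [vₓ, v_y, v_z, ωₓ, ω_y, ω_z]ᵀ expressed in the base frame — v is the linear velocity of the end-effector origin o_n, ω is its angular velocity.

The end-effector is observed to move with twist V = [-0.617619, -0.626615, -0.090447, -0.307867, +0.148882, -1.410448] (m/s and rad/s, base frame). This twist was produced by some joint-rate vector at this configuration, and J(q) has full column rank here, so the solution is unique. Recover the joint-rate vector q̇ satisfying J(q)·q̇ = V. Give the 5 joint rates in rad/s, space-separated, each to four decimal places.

o_n = [0.7560, -0.5858, 0.3446]
J₁: ẑ×o_n = [0.5858, 0.7560, -0.0000], ω = ẑ
J2: z=[0.0000, 0.0000, 1.0000] o=[0.7495, -0.0262, 0.5600] → [0.5596, 0.0064, -0.0000, 0.0000, 0.0000, 1.0000]
J3: z=[-0.9272, 0.3746, 0.0000] o=[0.5473, -0.5269, 0.5600] → [-0.0807, -0.1997, -0.0235, -0.9272, 0.3746, 0.0000]
J4: z=[-0.1033, -0.2556, 0.9613] o=[0.3473, -0.3009, 0.5986] → [0.3387, 0.3666, 0.1339, -0.1033, -0.2556, 0.9613]
J5: z=[0.6555, 0.7094, 0.2590] o=[0.6706, -0.6297, 0.6811] → [-0.2501, 0.2427, -0.0318, 0.6555, 0.7094, 0.2590]
q̇ = J⁺·V = [-0.3700, -0.3510, 0.2800, -0.6690, -0.1790]

-0.3700 -0.3510 0.2800 -0.6690 -0.1790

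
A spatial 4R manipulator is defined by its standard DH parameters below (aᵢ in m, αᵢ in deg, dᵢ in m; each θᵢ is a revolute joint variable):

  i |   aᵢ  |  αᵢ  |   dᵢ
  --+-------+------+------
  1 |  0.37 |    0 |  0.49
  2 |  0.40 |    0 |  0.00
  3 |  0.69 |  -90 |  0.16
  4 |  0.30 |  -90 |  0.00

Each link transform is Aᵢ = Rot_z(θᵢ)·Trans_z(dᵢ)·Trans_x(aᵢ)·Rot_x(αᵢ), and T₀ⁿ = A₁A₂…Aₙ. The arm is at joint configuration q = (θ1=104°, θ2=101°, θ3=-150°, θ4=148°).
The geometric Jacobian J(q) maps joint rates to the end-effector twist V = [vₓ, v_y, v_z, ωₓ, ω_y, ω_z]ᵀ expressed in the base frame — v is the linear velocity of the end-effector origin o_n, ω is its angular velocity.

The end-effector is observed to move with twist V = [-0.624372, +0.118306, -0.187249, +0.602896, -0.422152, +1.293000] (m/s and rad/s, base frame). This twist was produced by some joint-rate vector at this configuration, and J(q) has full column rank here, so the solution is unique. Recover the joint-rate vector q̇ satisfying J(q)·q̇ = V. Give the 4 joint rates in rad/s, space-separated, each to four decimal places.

0.9240 -0.3230 0.6920 -0.7360

o_n = [-0.2022, 0.5468, 0.4910]
J₁: ẑ×o_n = [-0.5468, -0.2022, 0.0000], ω = ẑ
J2: z=[0.0000, 0.0000, 1.0000] o=[-0.0895, 0.3590, 0.4900] → [-0.1878, -0.1127, 0.0000, 0.0000, 0.0000, 1.0000]
J3: z=[0.0000, 0.0000, 1.0000] o=[-0.4520, 0.1900, 0.4900] → [-0.3568, 0.2498, 0.0000, 0.0000, 0.0000, 1.0000]
J4: z=[-0.8192, 0.5736, 0.0000] o=[-0.0563, 0.7552, 0.6500] → [-0.0912, -0.1302, 0.2544, -0.8192, 0.5736, 0.0000]
q̇ = J⁺·V = [0.9240, -0.3230, 0.6920, -0.7360]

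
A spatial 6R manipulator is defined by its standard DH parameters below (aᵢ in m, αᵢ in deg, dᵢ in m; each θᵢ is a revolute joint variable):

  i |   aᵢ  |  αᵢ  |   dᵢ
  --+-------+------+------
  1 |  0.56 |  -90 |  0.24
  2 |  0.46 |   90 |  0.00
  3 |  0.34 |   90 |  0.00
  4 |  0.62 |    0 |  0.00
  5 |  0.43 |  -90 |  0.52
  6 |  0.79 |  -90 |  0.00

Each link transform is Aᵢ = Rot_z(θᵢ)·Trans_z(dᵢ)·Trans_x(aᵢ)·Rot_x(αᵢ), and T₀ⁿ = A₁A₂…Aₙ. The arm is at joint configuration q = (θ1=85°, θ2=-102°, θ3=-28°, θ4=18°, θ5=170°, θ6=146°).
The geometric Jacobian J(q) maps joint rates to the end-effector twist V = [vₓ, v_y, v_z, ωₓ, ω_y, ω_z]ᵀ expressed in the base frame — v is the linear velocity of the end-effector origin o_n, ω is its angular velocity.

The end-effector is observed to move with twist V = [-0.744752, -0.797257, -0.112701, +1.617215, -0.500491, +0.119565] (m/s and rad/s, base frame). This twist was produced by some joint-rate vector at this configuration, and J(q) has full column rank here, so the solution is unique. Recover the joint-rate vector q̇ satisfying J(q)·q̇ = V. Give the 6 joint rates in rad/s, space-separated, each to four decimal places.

o_n = [0.6115, -0.0109, 1.6030]
J₁: ẑ×o_n = [0.0109, 0.6115, -0.0000], ω = ẑ
J2: z=[-0.9962, 0.0872, 0.0000] o=[0.0488, 0.5579, 0.2400] → [0.1188, 1.3578, 0.5176, -0.9962, 0.0872, 0.0000]
J3: z=[-0.0853, -0.9744, -0.2079] o=[0.0405, 0.4626, 0.6899] → [-0.9881, -0.0409, 0.5968, -0.0853, -0.9744, -0.2079]
J4: z=[0.8881, 0.0203, -0.4592] o=[0.1940, 0.3865, 0.9836] → [-0.1699, -0.7417, -0.3614, 0.8881, 0.0203, -0.4592]
J5: z=[0.8881, 0.0203, -0.4592] o=[0.4441, 0.0679, 1.4530] → [-0.0331, -0.2100, -0.0733, 0.8881, 0.0203, -0.4592]
J6: z=[0.1473, 0.9338, 0.3261] o=[0.7186, 0.2320, 0.8589] → [0.7740, -0.1445, 0.0643, 0.1473, 0.9338, 0.3261]
q̇ = J⁺·V = [0.8660, -0.3600, 0.7100, 0.8920, 0.5590, 0.2070]

0.8660 -0.3600 0.7100 0.8920 0.5590 0.2070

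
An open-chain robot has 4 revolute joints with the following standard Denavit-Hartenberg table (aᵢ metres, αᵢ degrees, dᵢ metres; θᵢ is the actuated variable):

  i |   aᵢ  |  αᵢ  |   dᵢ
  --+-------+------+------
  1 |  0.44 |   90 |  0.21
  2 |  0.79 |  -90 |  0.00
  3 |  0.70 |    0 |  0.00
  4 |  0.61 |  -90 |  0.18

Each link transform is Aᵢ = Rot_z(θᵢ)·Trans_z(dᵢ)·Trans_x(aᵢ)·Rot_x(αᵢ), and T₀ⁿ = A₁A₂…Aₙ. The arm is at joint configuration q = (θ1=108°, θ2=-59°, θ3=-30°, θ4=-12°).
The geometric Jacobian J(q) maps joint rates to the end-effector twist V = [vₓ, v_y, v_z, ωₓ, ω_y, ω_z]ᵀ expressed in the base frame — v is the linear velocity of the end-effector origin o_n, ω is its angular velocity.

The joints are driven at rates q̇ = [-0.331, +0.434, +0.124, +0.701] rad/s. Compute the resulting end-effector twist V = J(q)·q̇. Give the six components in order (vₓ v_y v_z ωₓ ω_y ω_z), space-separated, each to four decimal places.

-0.1234 0.5831 0.1545 0.1942 0.8067 0.0939

o_n = [0.2431, 1.7054, -1.2827]
J₁: ẑ×o_n = [-1.7054, 0.2431, 0.0000], ω = ẑ
J2: z=[0.9511, 0.3090, 0.0000] o=[-0.1360, 0.4185, 0.2100] → [-0.4613, 1.4196, 1.1069, 0.9511, 0.3090, 0.0000]
J3: z=[-0.2649, 0.8152, 0.5150] o=[-0.2617, 0.8054, -0.4672] → [-1.1283, 0.0440, -0.6499, -0.2649, 0.8152, 0.5150]
J4: z=[-0.2649, 0.8152, 0.5150] o=[-0.0253, 1.2105, -0.9868] → [-0.4961, 0.0599, -0.3499, -0.2649, 0.8152, 0.5150]
V = J·q̇ = [-0.1234, 0.5831, 0.1545, 0.1942, 0.8067, 0.0939]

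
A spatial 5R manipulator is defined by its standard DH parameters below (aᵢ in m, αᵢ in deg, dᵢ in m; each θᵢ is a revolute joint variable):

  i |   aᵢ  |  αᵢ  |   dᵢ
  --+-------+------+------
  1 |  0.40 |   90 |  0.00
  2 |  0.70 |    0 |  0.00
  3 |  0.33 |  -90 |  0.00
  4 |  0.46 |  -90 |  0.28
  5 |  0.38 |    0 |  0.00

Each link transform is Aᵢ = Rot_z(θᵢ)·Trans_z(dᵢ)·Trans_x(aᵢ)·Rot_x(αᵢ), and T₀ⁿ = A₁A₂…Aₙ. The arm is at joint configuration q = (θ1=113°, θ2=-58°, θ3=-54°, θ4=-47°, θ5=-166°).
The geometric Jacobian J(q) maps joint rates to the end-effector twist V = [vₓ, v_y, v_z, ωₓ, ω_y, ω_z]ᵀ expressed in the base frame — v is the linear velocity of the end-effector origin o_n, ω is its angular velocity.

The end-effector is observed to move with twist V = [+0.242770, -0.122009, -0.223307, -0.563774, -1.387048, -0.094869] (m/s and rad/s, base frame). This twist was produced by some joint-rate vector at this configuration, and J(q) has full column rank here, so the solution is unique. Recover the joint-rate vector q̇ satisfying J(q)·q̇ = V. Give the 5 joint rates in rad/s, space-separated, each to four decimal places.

-0.0800 -0.1060 -0.5730 -0.9740 0.5600

o_n = [-0.3171, 0.9179, -1.0967]
J₁: ẑ×o_n = [-0.9179, -0.3171, 0.0000], ω = ẑ
J2: z=[0.9205, 0.3907, 0.0000] o=[-0.1563, 0.3682, 0.0000] → [-0.4285, 1.0095, 0.5688, 0.9205, 0.3907, 0.0000]
J3: z=[0.9205, 0.3907, 0.0000] o=[-0.3012, 0.7097, -0.5936] → [-0.1965, 0.4630, 0.1979, 0.9205, 0.3907, 0.0000]
J4: z=[-0.3623, 0.8535, -0.3746] o=[-0.2529, 0.5959, -0.8996] → [-0.0475, -0.0473, -0.0619, -0.3623, 0.8535, -0.3746]
J5: z=[-0.5207, -0.5187, -0.6781] o=[0.0012, 0.8581, -1.2954] → [-0.0625, 0.3193, -0.1963, -0.5207, -0.5187, -0.6781]
q̇ = J⁺·V = [-0.0800, -0.1060, -0.5730, -0.9740, 0.5600]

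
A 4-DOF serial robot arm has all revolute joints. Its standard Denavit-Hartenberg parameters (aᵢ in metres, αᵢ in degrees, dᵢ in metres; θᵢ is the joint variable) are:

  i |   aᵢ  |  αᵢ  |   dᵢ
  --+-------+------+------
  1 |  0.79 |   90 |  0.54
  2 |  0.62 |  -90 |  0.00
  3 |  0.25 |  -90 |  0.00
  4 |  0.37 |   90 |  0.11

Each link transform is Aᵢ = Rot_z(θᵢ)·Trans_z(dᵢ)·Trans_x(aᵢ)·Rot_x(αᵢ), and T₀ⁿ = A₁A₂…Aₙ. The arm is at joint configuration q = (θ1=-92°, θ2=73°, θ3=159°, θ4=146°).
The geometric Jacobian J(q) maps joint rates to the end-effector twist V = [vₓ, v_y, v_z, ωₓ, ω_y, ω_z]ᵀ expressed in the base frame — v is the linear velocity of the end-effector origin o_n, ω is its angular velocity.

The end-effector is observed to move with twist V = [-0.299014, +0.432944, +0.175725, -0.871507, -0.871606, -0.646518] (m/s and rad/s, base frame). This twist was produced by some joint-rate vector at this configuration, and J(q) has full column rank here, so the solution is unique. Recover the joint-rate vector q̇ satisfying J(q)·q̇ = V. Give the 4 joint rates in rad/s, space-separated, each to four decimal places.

o_n = [-0.1639, -1.1681, 1.0854]
J₁: ẑ×o_n = [1.1681, -0.1639, 0.0000], ω = ẑ
J2: z=[-0.9994, 0.0349, 0.0000] o=[-0.0276, -0.7895, 0.5400] → [0.0190, 0.5450, 0.3831, -0.9994, 0.0349, 0.0000]
J3: z=[0.0334, 0.9557, 0.2924] o=[-0.0339, -0.9707, 1.1329] → [0.0123, -0.0364, 0.1177, 0.0334, 0.9557, 0.2924]
J4: z=[-0.9294, 0.1373, -0.3427] o=[0.0580, -0.9056, 0.9097] → [-0.0658, 0.2393, 0.2744, -0.9294, 0.1373, -0.3427]
q̇ = J⁺·V = [-0.2330, 0.4970, -0.9830, 0.3680]

-0.2330 0.4970 -0.9830 0.3680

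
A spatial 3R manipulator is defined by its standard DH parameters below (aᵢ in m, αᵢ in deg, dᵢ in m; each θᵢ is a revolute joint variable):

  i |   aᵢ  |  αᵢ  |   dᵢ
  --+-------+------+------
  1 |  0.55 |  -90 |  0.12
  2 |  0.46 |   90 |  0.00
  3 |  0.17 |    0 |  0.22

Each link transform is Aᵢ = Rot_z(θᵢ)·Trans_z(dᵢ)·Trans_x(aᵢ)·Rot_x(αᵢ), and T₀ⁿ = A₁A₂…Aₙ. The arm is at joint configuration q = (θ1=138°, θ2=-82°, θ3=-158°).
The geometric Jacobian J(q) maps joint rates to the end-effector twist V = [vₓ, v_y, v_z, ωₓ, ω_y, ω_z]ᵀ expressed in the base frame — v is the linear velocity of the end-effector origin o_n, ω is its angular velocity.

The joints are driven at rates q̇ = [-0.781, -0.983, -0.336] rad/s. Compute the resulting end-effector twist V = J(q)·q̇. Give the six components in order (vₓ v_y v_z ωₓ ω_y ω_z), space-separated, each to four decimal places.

0.4404 -0.0745 -0.1940 0.4105 0.9532 -0.8278

o_n = [-0.2355, 0.2977, 0.4501]
J₁: ẑ×o_n = [-0.2977, -0.2355, 0.0000], ω = ẑ
J2: z=[-0.6691, -0.7431, 0.0000] o=[-0.4087, 0.3680, 0.1200] → [-0.2453, 0.2208, 0.1758, -0.6691, -0.7431, 0.0000]
J3: z=[0.7359, -0.6626, 0.1392] o=[-0.4563, 0.4109, 0.5755] → [0.0989, 0.1231, 0.0631, 0.7359, -0.6626, 0.1392]
V = J·q̇ = [0.4404, -0.0745, -0.1940, 0.4105, 0.9532, -0.8278]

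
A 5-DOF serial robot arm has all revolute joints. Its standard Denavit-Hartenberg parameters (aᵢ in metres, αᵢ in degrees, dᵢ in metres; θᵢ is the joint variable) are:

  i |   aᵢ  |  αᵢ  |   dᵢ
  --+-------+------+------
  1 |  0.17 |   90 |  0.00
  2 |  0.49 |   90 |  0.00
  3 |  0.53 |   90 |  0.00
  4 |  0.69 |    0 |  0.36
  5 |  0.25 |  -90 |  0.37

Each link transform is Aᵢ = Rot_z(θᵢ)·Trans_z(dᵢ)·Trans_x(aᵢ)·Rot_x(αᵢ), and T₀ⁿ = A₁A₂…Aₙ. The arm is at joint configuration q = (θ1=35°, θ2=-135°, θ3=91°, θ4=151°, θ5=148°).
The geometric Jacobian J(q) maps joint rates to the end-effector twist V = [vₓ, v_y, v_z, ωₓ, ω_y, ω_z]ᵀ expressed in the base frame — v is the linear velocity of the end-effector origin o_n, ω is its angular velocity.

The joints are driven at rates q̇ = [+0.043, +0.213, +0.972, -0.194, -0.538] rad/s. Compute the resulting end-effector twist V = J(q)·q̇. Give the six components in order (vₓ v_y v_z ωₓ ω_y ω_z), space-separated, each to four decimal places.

0.5259 -0.4214 -0.1406 -0.0242 -0.2614 1.2478

o_n = [-0.5993, -0.4934, -0.7801]
J₁: ẑ×o_n = [0.4934, -0.5993, 0.0000], ω = ẑ
J2: z=[0.5736, -0.8192, 0.0000] o=[0.1393, 0.0975, 0.0000] → [0.6390, 0.4474, -0.9439, 0.5736, -0.8192, 0.0000]
J3: z=[-0.5792, -0.4056, 0.7071] o=[-0.1446, -0.1012, -0.3465] → [0.4532, -0.5727, 0.0427, -0.5792, -0.4056, 0.7071]
J4: z=[-0.5691, -0.4198, -0.7070] o=[0.1647, -0.5316, -0.3399] → [0.2117, 0.2897, -0.3425, -0.5691, -0.4198, -0.7070]
J5: z=[-0.5691, -0.4198, -0.7070] o=[-0.5861, -0.3284, -0.3654] → [0.0574, -0.2267, 0.0884, -0.5691, -0.4198, -0.7070]
V = J·q̇ = [0.5259, -0.4214, -0.1406, -0.0242, -0.2614, 1.2478]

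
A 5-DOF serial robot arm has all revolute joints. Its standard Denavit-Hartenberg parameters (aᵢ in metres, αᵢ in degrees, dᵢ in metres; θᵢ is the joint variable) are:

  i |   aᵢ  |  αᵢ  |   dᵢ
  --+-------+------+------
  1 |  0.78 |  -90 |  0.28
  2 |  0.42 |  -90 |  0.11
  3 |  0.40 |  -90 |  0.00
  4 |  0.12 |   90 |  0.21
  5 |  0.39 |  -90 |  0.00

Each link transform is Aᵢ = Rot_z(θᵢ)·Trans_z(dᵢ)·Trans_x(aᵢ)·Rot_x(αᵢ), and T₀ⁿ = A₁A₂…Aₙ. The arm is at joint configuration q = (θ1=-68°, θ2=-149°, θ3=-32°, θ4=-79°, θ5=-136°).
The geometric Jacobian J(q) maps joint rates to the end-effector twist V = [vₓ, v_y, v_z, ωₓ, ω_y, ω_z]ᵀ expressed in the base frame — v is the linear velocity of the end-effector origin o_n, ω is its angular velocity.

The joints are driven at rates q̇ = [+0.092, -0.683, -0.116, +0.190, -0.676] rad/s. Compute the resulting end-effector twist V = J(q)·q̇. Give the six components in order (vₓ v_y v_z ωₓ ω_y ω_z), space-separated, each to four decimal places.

-0.2515 0.2124 -0.6063 -0.7169 0.4598 0.2237

o_n = [0.3681, 0.0430, 0.5059]
J₁: ẑ×o_n = [-0.0430, 0.3681, 0.0000], ω = ẑ
J2: z=[0.9272, 0.3746, 0.0000] o=[0.2922, -0.7232, 0.2800] → [0.0846, -0.2095, 0.6820, 0.9272, 0.3746, 0.0000]
J3: z=[0.1929, -0.4775, 0.8572] o=[0.2593, -0.3482, 0.4963] → [-0.3399, 0.0914, 0.1274, 0.1929, -0.4775, 0.8572]
J4: z=[-0.9565, 0.1035, 0.2729] o=[0.3469, 0.0008, 0.6710] → [-0.0286, -0.1521, -0.0426, -0.9565, 0.1035, 0.2729]
J5: z=[-0.1782, -0.9476, -0.2652] o=[0.1738, -0.0137, 0.8393] → [0.3310, -0.1109, 0.1740, -0.1782, -0.9476, -0.2652]
V = J·q̇ = [-0.2515, 0.2124, -0.6063, -0.7169, 0.4598, 0.2237]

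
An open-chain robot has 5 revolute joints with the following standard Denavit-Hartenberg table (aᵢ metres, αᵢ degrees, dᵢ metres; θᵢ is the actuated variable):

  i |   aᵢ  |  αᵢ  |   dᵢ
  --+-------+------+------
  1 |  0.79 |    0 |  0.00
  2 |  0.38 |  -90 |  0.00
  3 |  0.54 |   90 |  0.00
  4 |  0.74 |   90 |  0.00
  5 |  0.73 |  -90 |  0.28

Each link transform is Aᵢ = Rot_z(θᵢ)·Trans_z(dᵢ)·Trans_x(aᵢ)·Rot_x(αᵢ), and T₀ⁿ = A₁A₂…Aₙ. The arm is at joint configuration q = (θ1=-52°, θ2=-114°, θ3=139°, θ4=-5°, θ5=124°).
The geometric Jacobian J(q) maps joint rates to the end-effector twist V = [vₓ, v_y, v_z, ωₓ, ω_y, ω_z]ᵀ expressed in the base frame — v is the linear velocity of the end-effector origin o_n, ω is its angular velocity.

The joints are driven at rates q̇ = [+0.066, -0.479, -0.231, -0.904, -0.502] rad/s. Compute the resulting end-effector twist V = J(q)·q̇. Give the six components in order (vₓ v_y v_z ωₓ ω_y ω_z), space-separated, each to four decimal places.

-0.2621 0.3279 -0.2264 0.6726 -0.1096 0.2406

o_n = [0.2775, -0.3573, -1.0119]
J₁: ẑ×o_n = [0.3573, 0.2775, -0.0000], ω = ẑ
J2: z=[0.0000, 0.0000, 1.0000] o=[0.4864, -0.6225, 0.0000] → [-0.2652, -0.2088, 0.0000, 0.0000, 0.0000, 1.0000]
J3: z=[0.2419, -0.9703, 0.0000] o=[0.1177, -0.7145, 0.0000] → [0.9818, 0.2448, 0.2415, 0.2419, -0.9703, 0.0000]
J4: z=[-0.6366, -0.1587, -0.7547] o=[0.5131, -0.6159, -0.3543] → [0.2995, -0.2408, -0.2020, -0.6366, -0.1587, -0.7547]
J5: z=[-0.3048, 0.9507, 0.0572] o=[1.0373, -0.4187, -0.8379] → [-0.1689, -0.0965, 0.7036, -0.3048, 0.9507, 0.0572]
V = J·q̇ = [-0.2621, 0.3279, -0.2264, 0.6726, -0.1096, 0.2406]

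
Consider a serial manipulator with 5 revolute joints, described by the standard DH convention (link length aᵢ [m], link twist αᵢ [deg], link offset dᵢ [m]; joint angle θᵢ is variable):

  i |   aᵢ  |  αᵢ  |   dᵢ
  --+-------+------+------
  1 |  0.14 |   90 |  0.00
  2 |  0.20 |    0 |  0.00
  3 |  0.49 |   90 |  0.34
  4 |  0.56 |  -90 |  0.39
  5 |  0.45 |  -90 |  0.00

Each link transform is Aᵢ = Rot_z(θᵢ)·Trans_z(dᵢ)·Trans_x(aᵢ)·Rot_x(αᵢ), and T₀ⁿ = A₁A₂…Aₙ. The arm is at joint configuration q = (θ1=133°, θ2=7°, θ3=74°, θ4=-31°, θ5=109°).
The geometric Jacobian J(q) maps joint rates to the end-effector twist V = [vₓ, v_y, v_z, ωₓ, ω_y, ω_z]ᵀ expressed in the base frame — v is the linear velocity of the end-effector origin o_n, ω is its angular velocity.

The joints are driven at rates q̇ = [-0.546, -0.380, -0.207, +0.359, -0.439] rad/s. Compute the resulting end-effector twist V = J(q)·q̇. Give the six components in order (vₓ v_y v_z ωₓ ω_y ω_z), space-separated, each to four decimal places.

o_n = [-0.2041, 0.4052, 0.8640]
J₁: ẑ×o_n = [-0.4052, -0.2041, 0.0000], ω = ẑ
J2: z=[0.7314, 0.6820, 0.0000] o=[-0.0955, 0.1024, 0.0000] → [0.5892, -0.6319, 0.2956, 0.7314, 0.6820, 0.0000]
J3: z=[0.7314, 0.6820, 0.0000] o=[-0.2309, 0.2476, 0.0244] → [0.5726, -0.6140, 0.0971, 0.7314, 0.6820, 0.0000]
J4: z=[-0.6736, 0.7223, -0.1564] o=[-0.0345, 0.5355, 0.5083] → [0.2365, 0.2661, 0.2103, -0.6736, 0.7223, -0.1564]
J5: z=[0.5719, 0.6435, 0.5087] o=[-0.5593, 0.6754, 0.9214] → [0.1005, 0.2136, -0.3831, 0.5719, 0.6435, 0.5087]
V = J·q̇ = [-0.0804, 0.4805, 0.1113, -0.9222, -0.4235, -0.8255]

-0.0804 0.4805 0.1113 -0.9222 -0.4235 -0.8255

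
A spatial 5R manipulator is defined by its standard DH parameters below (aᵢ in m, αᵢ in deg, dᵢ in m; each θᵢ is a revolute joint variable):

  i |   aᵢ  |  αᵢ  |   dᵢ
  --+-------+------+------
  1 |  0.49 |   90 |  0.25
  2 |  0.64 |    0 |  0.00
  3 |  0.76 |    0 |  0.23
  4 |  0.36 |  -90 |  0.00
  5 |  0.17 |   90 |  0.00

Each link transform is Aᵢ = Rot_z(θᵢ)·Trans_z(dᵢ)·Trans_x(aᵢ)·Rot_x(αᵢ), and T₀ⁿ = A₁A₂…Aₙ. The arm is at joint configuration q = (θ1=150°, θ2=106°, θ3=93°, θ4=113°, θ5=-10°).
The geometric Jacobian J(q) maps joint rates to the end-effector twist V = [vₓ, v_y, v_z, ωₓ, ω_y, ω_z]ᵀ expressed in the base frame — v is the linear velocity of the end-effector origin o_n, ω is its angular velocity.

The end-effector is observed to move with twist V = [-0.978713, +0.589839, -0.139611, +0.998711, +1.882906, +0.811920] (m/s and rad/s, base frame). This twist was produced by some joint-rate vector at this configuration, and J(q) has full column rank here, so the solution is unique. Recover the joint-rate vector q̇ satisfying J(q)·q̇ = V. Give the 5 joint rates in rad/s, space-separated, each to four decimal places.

0.7430 0.2860 0.8810 0.9630 0.1030

o_n = [0.1749, 0.1987, 0.2258]
J₁: ẑ×o_n = [-0.1987, 0.1749, 0.0000], ω = ẑ
J2: z=[0.5000, 0.8660, 0.0000] o=[-0.4244, 0.2450, 0.2500] → [-0.0209, 0.0121, -0.5421, 0.5000, 0.8660, 0.0000]
J3: z=[0.5000, 0.8660, 0.0000] o=[-0.2716, 0.1568, 0.8652] → [-0.5537, 0.3197, -0.3657, 0.5000, 0.8660, 0.0000]
J4: z=[0.5000, 0.8660, 0.0000] o=[0.4657, -0.0033, 0.6178] → [-0.3394, 0.1960, 0.3529, 0.5000, 0.8660, 0.0000]
J5: z=[-0.6436, 0.3716, 0.6691] o=[0.2571, 0.1171, 0.3502] → [-0.1008, -0.1351, -0.0219, -0.6436, 0.3716, 0.6691]
q̇ = J⁺·V = [0.7430, 0.2860, 0.8810, 0.9630, 0.1030]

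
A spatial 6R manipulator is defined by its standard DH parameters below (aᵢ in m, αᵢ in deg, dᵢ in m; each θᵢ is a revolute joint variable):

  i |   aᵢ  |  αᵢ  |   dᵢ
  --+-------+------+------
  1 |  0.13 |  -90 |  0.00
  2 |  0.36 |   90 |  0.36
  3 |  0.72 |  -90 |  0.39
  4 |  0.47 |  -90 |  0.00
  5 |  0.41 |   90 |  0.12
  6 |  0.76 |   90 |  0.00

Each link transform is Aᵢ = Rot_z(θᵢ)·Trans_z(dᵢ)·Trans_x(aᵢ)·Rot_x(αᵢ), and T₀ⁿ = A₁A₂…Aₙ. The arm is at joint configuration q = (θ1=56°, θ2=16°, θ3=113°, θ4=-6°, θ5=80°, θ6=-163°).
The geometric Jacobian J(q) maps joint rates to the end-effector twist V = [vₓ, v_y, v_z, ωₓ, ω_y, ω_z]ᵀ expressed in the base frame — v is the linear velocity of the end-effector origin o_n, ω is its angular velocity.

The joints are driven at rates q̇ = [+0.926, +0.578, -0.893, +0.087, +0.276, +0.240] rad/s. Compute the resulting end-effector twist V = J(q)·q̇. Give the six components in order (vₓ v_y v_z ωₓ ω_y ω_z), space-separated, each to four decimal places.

-0.5600 0.3790 0.0365 -0.9341 -0.0068 -0.1114

o_n = [-1.0950, 0.6494, 0.6151]
J₁: ẑ×o_n = [-0.6494, -1.0950, 0.0000], ω = ẑ
J2: z=[-0.8290, 0.5592, 0.0000] o=[0.0727, 0.1078, 0.0000] → [0.3439, 0.5099, 0.2040, -0.8290, 0.5592, 0.0000]
J3: z=[0.1541, 0.2285, 0.9613] o=[-0.0322, 0.5960, -0.0992] → [0.1119, -1.1317, 0.2511, 0.1541, 0.2285, 0.9613]
J4: z=[-0.1709, -0.9521, 0.2537] o=[-0.6728, 0.8315, 0.3532] → [-0.2031, -0.0624, -0.3708, -0.1709, -0.9521, 0.2537]
J5: z=[-0.2550, -0.2060, -0.9447] o=[-1.1201, 0.9378, 0.4508] → [-0.3063, 0.0182, 0.0787, -0.2550, -0.2060, -0.9447]
J6: z=[-0.9669, 0.0574, 0.2485] o=[-1.1495, 1.3136, 0.2497] → [0.1860, 0.3668, 0.6391, -0.9669, 0.0574, 0.2485]
V = J·q̇ = [-0.5600, 0.3790, 0.0365, -0.9341, -0.0068, -0.1114]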